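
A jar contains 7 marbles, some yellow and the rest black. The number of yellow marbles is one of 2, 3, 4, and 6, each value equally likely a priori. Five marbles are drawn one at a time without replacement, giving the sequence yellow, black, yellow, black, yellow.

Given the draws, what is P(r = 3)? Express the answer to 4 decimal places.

0.3333

For each hypothesis, P(data | H) works out to: P(data | r = 2) = (2/7)(5/6)(1/5)(4/4)(0/3) = 0; P(data | r = 3) = (3/7)(4/6)(2/5)(3/4)(1/3) = 1/35; P(data | r = 4) = (4/7)(3/6)(3/5)(2/4)(2/3) = 2/35; P(data | r = 6) = (6/7)(1/6)(5/5)(0/4) = 0.
The prior-weighted likelihoods are 1/4 · 0 = 0, 1/4 · 1/35 = 1/140, 1/4 · 2/35 = 1/70, 1/4 · 0 = 0; summing to 3/140.
So P(r = 3 | data) = (1/140) / (3/140) = 1/3.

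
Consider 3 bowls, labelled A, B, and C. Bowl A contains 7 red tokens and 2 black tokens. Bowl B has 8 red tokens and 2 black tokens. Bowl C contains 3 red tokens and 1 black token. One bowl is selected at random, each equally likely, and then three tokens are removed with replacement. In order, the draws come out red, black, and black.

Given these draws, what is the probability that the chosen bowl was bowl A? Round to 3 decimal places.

The likelihood of the observed sequence under each hypothesis: P(data | bowl A) = (7/9)(2/9)(2/9) = 0.038409; P(data | bowl B) = (8/10)(2/10)(2/10) = 0.032; P(data | bowl C) = (3/4)(1/4)(1/4) = 0.046875.
Weighting by the prior gives 1/3 · 0.038409 = 0.012803, 1/3 · 0.032 = 0.010667, 1/3 · 0.046875 = 0.015625; with total 0.039095.
Hence P(bowl A | data) = (0.012803) / (0.039095) = 0.32749.

0.327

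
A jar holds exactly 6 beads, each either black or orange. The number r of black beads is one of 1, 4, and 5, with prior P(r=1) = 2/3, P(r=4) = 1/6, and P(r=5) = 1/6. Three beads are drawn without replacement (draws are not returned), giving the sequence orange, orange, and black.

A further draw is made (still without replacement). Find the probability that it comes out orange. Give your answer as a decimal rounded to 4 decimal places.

The likelihood of the observed sequence under each hypothesis: P(data | r = 1) = (5/6)(4/5)(1/4) = 1/6; P(data | r = 4) = (2/6)(1/5)(4/4) = 1/15; P(data | r = 5) = (1/6)(0/5) = 0.
Weighting by the prior gives 2/3 · 1/6 = 1/9, 1/6 · 1/15 = 1/90, 1/6 · 0 = 0; summing to 11/90.
The posterior is then P(r = 1 | data) = 10/11, P(r = 4 | data) = 1/11, P(r = 5 | data) = 0.
Averaging over the posterior, P(orange next | data) = (1)(10/11) + (0)(1/11) = 10/11.

0.9091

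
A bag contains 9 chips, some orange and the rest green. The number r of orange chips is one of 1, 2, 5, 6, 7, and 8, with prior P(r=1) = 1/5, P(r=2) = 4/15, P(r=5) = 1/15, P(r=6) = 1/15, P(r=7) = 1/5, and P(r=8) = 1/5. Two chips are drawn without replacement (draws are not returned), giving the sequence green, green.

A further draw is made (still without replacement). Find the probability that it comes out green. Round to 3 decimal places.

For each hypothesis, P(data | H) works out to: P(data | r = 1) = (8/9)(7/8) = 7/9; P(data | r = 2) = (7/9)(6/8) = 7/12; P(data | r = 5) = (4/9)(3/8) = 1/6; P(data | r = 6) = (3/9)(2/8) = 1/12; P(data | r = 7) = (2/9)(1/8) = 1/36; P(data | r = 8) = (1/9)(0/8) = 0.
Weighting by the prior gives 1/5 · 7/9 = 7/45, 4/15 · 7/12 = 7/45, 1/15 · 1/6 = 1/90, 1/15 · 1/12 = 1/180, 1/5 · 1/36 = 1/180, 1/5 · 0 = 0; summing to 1/3.
Dividing through by the total gives posterior P(r = 1 | data) = 7/15, P(r = 2 | data) = 7/15, P(r = 5 | data) = 1/30, P(r = 6 | data) = 1/60, P(r = 7 | data) = 1/60, P(r = 8 | data) = 0.
So P(green next | data) = Σ P(green next | H) P(H | data) = (6/7)(7/15) + (5/7)(7/15) + (2/7)(1/30) + (1/7)(1/60) + (0)(1/60) = 313/420.

0.745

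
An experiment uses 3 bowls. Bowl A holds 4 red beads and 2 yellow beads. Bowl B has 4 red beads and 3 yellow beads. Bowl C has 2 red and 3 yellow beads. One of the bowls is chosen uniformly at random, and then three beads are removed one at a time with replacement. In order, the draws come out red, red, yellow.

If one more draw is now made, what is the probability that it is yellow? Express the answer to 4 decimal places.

0.4347

Compute the likelihood of the observed sequence for each case: P(data | bowl A) = (4/6)(4/6)(2/6) = 0.14815; P(data | bowl B) = (4/7)(4/7)(3/7) = 0.13994; P(data | bowl C) = (2/5)(2/5)(3/5) = 0.096.
Weighting by the prior gives 1/3 · 0.14815 = 0.049383, 1/3 · 0.13994 = 0.046647, 1/3 · 0.096 = 0.032; with total 0.12803.
Dividing through by the total gives posterior P(bowl A | data) = 0.38571, P(bowl B | data) = 0.36435, P(bowl C | data) = 0.24994.
So P(yellow next | data) = Σ P(yellow next | H) P(H | data) = (1/3)(0.38571) + (3/7)(0.36435) + (3/5)(0.24994) = 0.43468.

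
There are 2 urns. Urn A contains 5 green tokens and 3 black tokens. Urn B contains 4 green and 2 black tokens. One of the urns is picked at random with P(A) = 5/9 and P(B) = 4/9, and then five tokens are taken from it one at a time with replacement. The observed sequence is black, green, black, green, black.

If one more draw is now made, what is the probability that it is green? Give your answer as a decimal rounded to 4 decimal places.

0.6412

Compute the likelihood of the observed sequence for each case: P(data | urn A) = (3/8)(5/8)(3/8)(5/8)(3/8) = 0.020599; P(data | urn B) = (2/6)(4/6)(2/6)(4/6)(2/6) = 0.016461.
Weighting by the prior gives 5/9 · 0.020599 = 0.011444, 4/9 · 0.016461 = 0.007316; with total 0.01876.
The posterior is then P(urn A | data) = 0.61002, P(urn B | data) = 0.38998.
So P(green next | data) = Σ P(green next | H) P(H | data) = (5/8)(0.61002) + (2/3)(0.38998) = 0.64125.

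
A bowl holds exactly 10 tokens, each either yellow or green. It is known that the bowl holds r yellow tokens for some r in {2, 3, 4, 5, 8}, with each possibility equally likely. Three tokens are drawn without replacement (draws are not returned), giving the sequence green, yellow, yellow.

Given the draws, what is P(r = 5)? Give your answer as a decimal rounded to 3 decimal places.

0.292

For each hypothesis, P(data | H) works out to: P(data | r = 2) = (8/10)(2/9)(1/8) = 1/45; P(data | r = 3) = (7/10)(3/9)(2/8) = 7/120; P(data | r = 4) = (6/10)(4/9)(3/8) = 1/10; P(data | r = 5) = (5/10)(5/9)(4/8) = 5/36; P(data | r = 8) = (2/10)(8/9)(7/8) = 7/45.
Multiplying each by its prior: 1/5 · 1/45 = 1/225, 1/5 · 7/120 = 7/600, 1/5 · 1/10 = 1/50, 1/5 · 5/36 = 1/36, 1/5 · 7/45 = 7/225; with total 19/200.
Therefore the posterior P(r = 5 | data) = (1/36) / (19/200) = 50/171.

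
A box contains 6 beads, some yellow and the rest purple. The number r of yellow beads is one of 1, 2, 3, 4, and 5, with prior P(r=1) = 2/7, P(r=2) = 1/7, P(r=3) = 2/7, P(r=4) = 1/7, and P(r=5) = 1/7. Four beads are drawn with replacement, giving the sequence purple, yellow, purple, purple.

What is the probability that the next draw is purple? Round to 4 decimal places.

For each hypothesis, P(data | H) works out to: P(data | r = 1) = (5/6)(1/6)(5/6)(5/6) = 0.096451; P(data | r = 2) = (4/6)(2/6)(4/6)(4/6) = 0.098765; P(data | r = 3) = (3/6)(3/6)(3/6)(3/6) = 0.0625; P(data | r = 4) = (2/6)(4/6)(2/6)(2/6) = 0.024691; P(data | r = 5) = (1/6)(5/6)(1/6)(1/6) = 0.003858.
Weighting by the prior gives 2/7 · 0.096451 = 0.027557, 1/7 · 0.098765 = 0.014109, 2/7 · 0.0625 = 0.017857, 1/7 · 0.024691 = 0.0035273, 1/7 · 0.003858 = 0.00055115; these sum to 0.063602.
The posterior is then P(r = 1 | data) = 0.43328, P(r = 2 | data) = 0.22184, P(r = 3 | data) = 0.28076, P(r = 4 | data) = 0.055459, P(r = 5 | data) = 0.0086655.
The predictive probability is P(purple next | data) = (5/6)(0.43328) + (2/3)(0.22184) + (1/2)(0.28076) + (1/3)(0.055459) + (1/6)(0.0086655) = 0.66927.

0.6693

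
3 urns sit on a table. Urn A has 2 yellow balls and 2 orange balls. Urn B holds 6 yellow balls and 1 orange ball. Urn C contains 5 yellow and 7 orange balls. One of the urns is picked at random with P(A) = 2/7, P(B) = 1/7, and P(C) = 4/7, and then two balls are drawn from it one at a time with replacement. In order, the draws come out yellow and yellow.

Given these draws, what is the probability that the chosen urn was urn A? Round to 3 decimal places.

The likelihood of the observed sequence under each hypothesis: P(data | urn A) = (2/4)(2/4) = 0.25; P(data | urn B) = (6/7)(6/7) = 0.73469; P(data | urn C) = (5/12)(5/12) = 0.17361.
Multiplying each by its prior: 2/7 · 0.25 = 0.071429, 1/7 · 0.73469 = 0.10496, 4/7 · 0.17361 = 0.099206; summing to 0.27559.
Hence P(urn A | data) = (0.071429) / (0.27559) = 0.25918.

0.259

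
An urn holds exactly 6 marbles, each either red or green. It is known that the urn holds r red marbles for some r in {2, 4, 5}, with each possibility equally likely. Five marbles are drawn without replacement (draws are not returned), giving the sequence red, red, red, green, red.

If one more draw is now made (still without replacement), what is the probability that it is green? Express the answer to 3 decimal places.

0.286

Compute the likelihood of the observed sequence for each case: P(data | r = 2) = (2/6)(1/5)(0/4) = 0; P(data | r = 4) = (4/6)(3/5)(2/4)(2/3)(1/2) = 1/15; P(data | r = 5) = (5/6)(4/5)(3/4)(1/3)(2/2) = 1/6.
Weighting by the prior gives 1/3 · 0 = 0, 1/3 · 1/15 = 1/45, 1/3 · 1/6 = 1/18; with total 7/90.
Normalising, the posterior is P(r = 2 | data) = 0, P(r = 4 | data) = 2/7, P(r = 5 | data) = 5/7.
So P(green next | data) = Σ P(green next | H) P(H | data) = (1)(2/7) + (0)(5/7) = 2/7.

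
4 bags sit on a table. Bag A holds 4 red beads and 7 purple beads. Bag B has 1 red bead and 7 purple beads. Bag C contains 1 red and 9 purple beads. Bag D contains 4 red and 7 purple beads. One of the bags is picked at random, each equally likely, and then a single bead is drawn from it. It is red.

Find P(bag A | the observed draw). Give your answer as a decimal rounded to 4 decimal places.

0.3819

Compute the likelihood of this draw for each case: P(data | bag A) = (4/11) = 0.36364; P(data | bag B) = (1/8) = 0.125; P(data | bag C) = (1/10) = 0.1; P(data | bag D) = (4/11) = 0.36364.
Weighting by the prior gives 1/4 · 0.36364 = 0.090909, 1/4 · 0.125 = 0.03125, 1/4 · 0.1 = 0.025, 1/4 · 0.36364 = 0.090909; summing to 0.23807.
Therefore the posterior P(bag A | data) = (0.090909) / (0.23807) = 0.38186.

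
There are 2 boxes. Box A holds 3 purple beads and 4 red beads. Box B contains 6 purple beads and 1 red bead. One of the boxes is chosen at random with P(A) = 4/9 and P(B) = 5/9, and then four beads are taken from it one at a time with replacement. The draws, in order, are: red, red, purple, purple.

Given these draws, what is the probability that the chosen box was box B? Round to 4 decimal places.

The likelihood of the observed sequence under each hypothesis: P(data | box A) = (4/7)(4/7)(3/7)(3/7) = 0.059975; P(data | box B) = (1/7)(1/7)(6/7)(6/7) = 0.014994.
Multiplying each by its prior: 4/9 · 0.059975 = 0.026656, 5/9 · 0.014994 = 0.0083299; these sum to 0.034985.
Hence P(box B | data) = (0.0083299) / (0.034985) = 0.2381.

0.2381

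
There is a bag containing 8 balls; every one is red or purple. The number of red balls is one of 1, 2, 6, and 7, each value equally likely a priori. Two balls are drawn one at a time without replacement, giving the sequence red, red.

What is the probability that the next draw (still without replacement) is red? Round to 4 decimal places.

Under each hypothesis, the probability of the observed sequence is: P(data | r = 1) = (1/8)(0/7) = 0; P(data | r = 2) = (2/8)(1/7) = 1/28; P(data | r = 6) = (6/8)(5/7) = 15/28; P(data | r = 7) = (7/8)(6/7) = 3/4.
Weighting by the prior gives 1/4 · 0 = 0, 1/4 · 1/28 = 1/112, 1/4 · 15/28 = 15/112, 1/4 · 3/4 = 3/16; these sum to 37/112.
Normalising, the posterior is P(r = 1 | data) = 0, P(r = 2 | data) = 1/37, P(r = 6 | data) = 15/37, P(r = 7 | data) = 21/37.
The predictive probability is P(red next | data) = (0)(1/37) + (2/3)(15/37) + (5/6)(21/37) = 55/74.

0.7432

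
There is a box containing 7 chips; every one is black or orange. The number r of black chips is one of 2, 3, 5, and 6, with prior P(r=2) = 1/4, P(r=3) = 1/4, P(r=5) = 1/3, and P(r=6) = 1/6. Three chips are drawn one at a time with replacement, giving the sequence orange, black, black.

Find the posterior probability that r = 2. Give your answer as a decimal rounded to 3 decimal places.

The likelihood of the observed sequence under each hypothesis: P(data | r = 2) = (5/7)(2/7)(2/7) = 0.058309; P(data | r = 3) = (4/7)(3/7)(3/7) = 0.10496; P(data | r = 5) = (2/7)(5/7)(5/7) = 0.14577; P(data | r = 6) = (1/7)(6/7)(6/7) = 0.10496.
The prior-weighted likelihoods are 1/4 · 0.058309 = 0.014577, 1/4 · 0.10496 = 0.026239, 1/3 · 0.14577 = 0.048591, 1/6 · 0.10496 = 0.017493; these sum to 0.1069.
So P(r = 2 | data) = (0.014577) / (0.1069) = 0.13636.

0.136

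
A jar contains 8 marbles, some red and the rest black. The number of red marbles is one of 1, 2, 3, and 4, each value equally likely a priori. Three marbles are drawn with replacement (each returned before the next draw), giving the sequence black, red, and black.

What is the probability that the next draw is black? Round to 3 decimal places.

0.676

Under each hypothesis, the probability of the observed sequence is: P(data | r = 1) = (7/8)(1/8)(7/8) = 0.095703; P(data | r = 2) = (6/8)(2/8)(6/8) = 0.14062; P(data | r = 3) = (5/8)(3/8)(5/8) = 0.14648; P(data | r = 4) = (4/8)(4/8)(4/8) = 0.125.
Weighting by the prior gives 1/4 · 0.095703 = 0.023926, 1/4 · 0.14062 = 0.035156, 1/4 · 0.14648 = 0.036621, 1/4 · 0.125 = 0.03125; summing to 0.12695.
Normalising, the posterior is P(r = 1 | data) = 0.18846, P(r = 2 | data) = 0.27692, P(r = 3 | data) = 0.28846, P(r = 4 | data) = 0.24615.
Averaging over the posterior, P(black next | data) = (7/8)(0.18846) + (3/4)(0.27692) + (5/8)(0.28846) + (1/2)(0.24615) = 0.67596.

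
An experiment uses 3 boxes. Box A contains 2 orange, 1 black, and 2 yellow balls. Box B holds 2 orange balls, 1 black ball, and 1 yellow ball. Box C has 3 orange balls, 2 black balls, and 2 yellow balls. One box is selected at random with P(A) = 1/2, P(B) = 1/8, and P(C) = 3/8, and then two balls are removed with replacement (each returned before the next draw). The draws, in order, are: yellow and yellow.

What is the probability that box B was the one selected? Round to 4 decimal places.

Under each hypothesis, the probability of the observed sequence is: P(data | box A) = (2/5)(2/5) = 0.16; P(data | box B) = (1/4)(1/4) = 0.0625; P(data | box C) = (2/7)(2/7) = 0.081633.
The prior-weighted likelihoods are 1/2 · 0.16 = 0.08, 1/8 · 0.0625 = 0.0078125, 3/8 · 0.081633 = 0.030612; these sum to 0.11842.
Therefore the posterior P(box B | data) = (0.0078125) / (0.11842) = 0.06597.

0.0660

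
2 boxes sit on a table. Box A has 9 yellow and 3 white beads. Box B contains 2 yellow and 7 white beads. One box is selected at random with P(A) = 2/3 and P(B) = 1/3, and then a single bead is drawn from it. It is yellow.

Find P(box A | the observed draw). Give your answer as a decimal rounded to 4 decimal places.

For each hypothesis, P(data | H) works out to: P(data | box A) = (9/12) = 3/4; P(data | box B) = (2/9) = 2/9.
The prior-weighted likelihoods are 2/3 · 3/4 = 1/2, 1/3 · 2/9 = 2/27; summing to 31/54.
By Bayes' rule, P(box A | data) = (1/2) / (31/54) = 27/31.

0.8710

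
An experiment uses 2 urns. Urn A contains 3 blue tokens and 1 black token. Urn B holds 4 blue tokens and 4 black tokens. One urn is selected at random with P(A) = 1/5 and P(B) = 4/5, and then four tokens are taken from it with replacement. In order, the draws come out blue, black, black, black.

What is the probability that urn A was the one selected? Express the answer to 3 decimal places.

0.045

Under each hypothesis, the probability of the observed sequence is: P(data | urn A) = (3/4)(1/4)(1/4)(1/4) = 0.011719; P(data | urn B) = (4/8)(4/8)(4/8)(4/8) = 0.0625.
Multiplying each by its prior: 1/5 · 0.011719 = 0.0023437, 4/5 · 0.0625 = 0.05; with total 0.052344.
Hence P(urn A | data) = (0.0023437) / (0.052344) = 0.044776.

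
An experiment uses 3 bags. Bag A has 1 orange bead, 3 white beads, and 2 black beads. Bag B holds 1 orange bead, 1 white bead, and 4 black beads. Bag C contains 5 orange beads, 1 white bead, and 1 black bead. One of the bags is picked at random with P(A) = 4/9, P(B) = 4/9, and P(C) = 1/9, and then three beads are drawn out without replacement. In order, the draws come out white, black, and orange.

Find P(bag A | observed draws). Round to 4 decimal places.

0.5600

The likelihood of the observed sequence under each hypothesis: P(data | bag A) = (3/6)(2/5)(1/4) = 1/20; P(data | bag B) = (1/6)(4/5)(1/4) = 1/30; P(data | bag C) = (1/7)(1/6)(5/5) = 1/42.
Weighting by the prior gives 4/9 · 1/20 = 1/45, 4/9 · 1/30 = 2/135, 1/9 · 1/42 = 1/378; summing to 5/126.
Therefore the posterior P(bag A | data) = (1/45) / (5/126) = 14/25.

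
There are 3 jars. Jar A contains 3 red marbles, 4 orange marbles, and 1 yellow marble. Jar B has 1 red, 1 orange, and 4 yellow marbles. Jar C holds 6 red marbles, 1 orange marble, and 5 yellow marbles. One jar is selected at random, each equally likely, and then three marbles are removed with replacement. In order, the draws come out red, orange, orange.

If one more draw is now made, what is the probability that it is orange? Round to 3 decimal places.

The likelihood of the observed sequence under each hypothesis: P(data | jar A) = (3/8)(4/8)(4/8) = 3/32; P(data | jar B) = (1/6)(1/6)(1/6) = 1/216; P(data | jar C) = (6/12)(1/12)(1/12) = 1/288.
Weighting by the prior gives 1/3 · 3/32 = 1/32, 1/3 · 1/216 = 1/648, 1/3 · 1/288 = 1/864; these sum to 11/324.
The posterior is then P(jar A | data) = 0.92045, P(jar B | data) = 0.045455, P(jar C | data) = 0.034091.
So P(orange next | data) = Σ P(orange next | H) P(H | data) = (1/2)(0.92045) + (1/6)(0.045455) + (1/12)(0.034091) = 0.47064.

0.471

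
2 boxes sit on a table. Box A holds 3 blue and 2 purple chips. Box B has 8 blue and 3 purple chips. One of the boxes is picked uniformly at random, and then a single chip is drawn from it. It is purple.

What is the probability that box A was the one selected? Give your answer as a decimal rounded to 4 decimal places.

0.5946

For each hypothesis, P(data | H) works out to: P(data | box A) = (2/5) = 2/5; P(data | box B) = (3/11) = 3/11.
Weighting by the prior gives 1/2 · 2/5 = 1/5, 1/2 · 3/11 = 3/22; these sum to 37/110.
Therefore the posterior P(box A | data) = (1/5) / (37/110) = 22/37.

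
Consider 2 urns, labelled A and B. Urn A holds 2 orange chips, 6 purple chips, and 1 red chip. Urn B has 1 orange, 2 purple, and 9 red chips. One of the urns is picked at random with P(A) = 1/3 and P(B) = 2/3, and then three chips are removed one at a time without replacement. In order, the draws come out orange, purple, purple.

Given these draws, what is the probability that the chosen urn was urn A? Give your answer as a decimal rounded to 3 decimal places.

The likelihood of the observed sequence under each hypothesis: P(data | urn A) = (2/9)(6/8)(5/7) = 0.11905; P(data | urn B) = (1/12)(2/11)(1/10) = 0.0015152.
The prior-weighted likelihoods are 1/3 · 0.11905 = 0.039683, 2/3 · 0.0015152 = 0.0010101; these sum to 0.040693.
Therefore the posterior P(urn A | data) = (0.039683) / (0.040693) = 0.97518.

0.975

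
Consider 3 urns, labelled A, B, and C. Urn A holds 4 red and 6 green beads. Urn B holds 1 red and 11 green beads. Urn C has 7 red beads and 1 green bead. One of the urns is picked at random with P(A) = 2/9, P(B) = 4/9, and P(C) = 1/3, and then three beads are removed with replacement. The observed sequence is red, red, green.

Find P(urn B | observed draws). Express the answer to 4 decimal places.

0.0505

The likelihood of the observed sequence under each hypothesis: P(data | urn A) = (4/10)(4/10)(6/10) = 0.096; P(data | urn B) = (1/12)(1/12)(11/12) = 0.0063657; P(data | urn C) = (7/8)(7/8)(1/8) = 0.095703.
Weighting by the prior gives 2/9 · 0.096 = 0.021333, 4/9 · 0.0063657 = 0.0028292, 1/3 · 0.095703 = 0.031901; with total 0.056064.
By Bayes' rule, P(urn B | data) = (0.0028292) / (0.056064) = 0.050464.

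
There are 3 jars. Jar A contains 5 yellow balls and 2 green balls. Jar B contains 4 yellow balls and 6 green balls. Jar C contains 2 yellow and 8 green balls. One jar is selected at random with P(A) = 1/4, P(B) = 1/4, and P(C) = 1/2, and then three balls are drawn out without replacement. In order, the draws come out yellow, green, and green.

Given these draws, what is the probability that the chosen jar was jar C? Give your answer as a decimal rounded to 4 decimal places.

0.5921

Under each hypothesis, the probability of the observed sequence is: P(data | jar A) = (5/7)(2/6)(1/5) = 0.047619; P(data | jar B) = (4/10)(6/9)(5/8) = 0.16667; P(data | jar C) = (2/10)(8/9)(7/8) = 0.15556.
Multiplying each by its prior: 1/4 · 0.047619 = 0.011905, 1/4 · 0.16667 = 0.041667, 1/2 · 0.15556 = 0.077778; with total 0.13135.
So P(jar C | data) = (0.077778) / (0.13135) = 0.59215.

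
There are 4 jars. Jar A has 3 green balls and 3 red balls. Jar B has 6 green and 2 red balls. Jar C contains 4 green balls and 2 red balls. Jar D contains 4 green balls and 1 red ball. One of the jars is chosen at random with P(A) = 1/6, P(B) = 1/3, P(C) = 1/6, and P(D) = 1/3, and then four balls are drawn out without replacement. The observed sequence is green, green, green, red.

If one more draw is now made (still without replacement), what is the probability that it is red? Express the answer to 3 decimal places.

0.216

Under each hypothesis, the probability of the observed sequence is: P(data | jar A) = (3/6)(2/5)(1/4)(3/3) = 1/20; P(data | jar B) = (6/8)(5/7)(4/6)(2/5) = 1/7; P(data | jar C) = (4/6)(3/5)(2/4)(2/3) = 2/15; P(data | jar D) = (4/5)(3/4)(2/3)(1/2) = 1/5.
Multiplying each by its prior: 1/6 · 1/20 = 1/120, 1/3 · 1/7 = 1/21, 1/6 · 2/15 = 1/45, 1/3 · 1/5 = 1/15; summing to 73/504.
Normalising, the posterior is P(jar A | data) = 21/365, P(jar B | data) = 24/73, P(jar C | data) = 56/365, P(jar D | data) = 168/365.
Averaging over the posterior, P(red next | data) = (1)(21/365) + (1/4)(24/73) + (1/2)(56/365) + (0)(168/365) = 79/365.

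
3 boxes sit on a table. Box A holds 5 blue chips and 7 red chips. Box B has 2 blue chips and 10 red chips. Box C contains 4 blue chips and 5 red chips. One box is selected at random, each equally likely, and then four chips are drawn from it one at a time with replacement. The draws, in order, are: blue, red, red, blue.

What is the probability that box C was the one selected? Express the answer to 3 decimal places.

0.438

For each hypothesis, P(data | H) works out to: P(data | box A) = (5/12)(7/12)(7/12)(5/12) = 0.059076; P(data | box B) = (2/12)(10/12)(10/12)(2/12) = 0.01929; P(data | box C) = (4/9)(5/9)(5/9)(4/9) = 0.060966.
Multiplying each by its prior: 1/3 · 0.059076 = 0.019692, 1/3 · 0.01929 = 0.00643, 1/3 · 0.060966 = 0.020322; with total 0.046444.
By Bayes' rule, P(box C | data) = (0.020322) / (0.046444) = 0.43756.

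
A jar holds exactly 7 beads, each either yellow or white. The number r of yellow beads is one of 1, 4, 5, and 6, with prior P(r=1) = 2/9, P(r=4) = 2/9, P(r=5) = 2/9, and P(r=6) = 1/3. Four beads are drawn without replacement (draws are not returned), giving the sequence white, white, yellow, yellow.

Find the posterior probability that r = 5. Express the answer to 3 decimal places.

Compute the likelihood of the observed sequence for each case: P(data | r = 1) = (6/7)(5/6)(1/5)(0/4) = 0; P(data | r = 4) = (3/7)(2/6)(4/5)(3/4) = 3/35; P(data | r = 5) = (2/7)(1/6)(5/5)(4/4) = 1/21; P(data | r = 6) = (1/7)(0/6) = 0.
Multiplying each by its prior: 2/9 · 0 = 0, 2/9 · 3/35 = 2/105, 2/9 · 1/21 = 2/189, 1/3 · 0 = 0; with total 4/135.
Hence P(r = 5 | data) = (2/189) / (4/135) = 5/14.

0.357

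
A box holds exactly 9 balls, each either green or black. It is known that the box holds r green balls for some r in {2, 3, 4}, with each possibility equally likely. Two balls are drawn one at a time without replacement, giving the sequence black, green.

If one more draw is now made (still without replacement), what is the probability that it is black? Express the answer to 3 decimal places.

Under each hypothesis, the probability of the observed sequence is: P(data | r = 2) = (7/9)(2/8) = 7/36; P(data | r = 3) = (6/9)(3/8) = 1/4; P(data | r = 4) = (5/9)(4/8) = 5/18.
The prior-weighted likelihoods are 1/3 · 7/36 = 7/108, 1/3 · 1/4 = 1/12, 1/3 · 5/18 = 5/54; these sum to 13/54.
The posterior is then P(r = 2 | data) = 7/26, P(r = 3 | data) = 9/26, P(r = 4 | data) = 5/13.
The predictive probability is P(black next | data) = (6/7)(7/26) + (5/7)(9/26) + (4/7)(5/13) = 127/182.

0.698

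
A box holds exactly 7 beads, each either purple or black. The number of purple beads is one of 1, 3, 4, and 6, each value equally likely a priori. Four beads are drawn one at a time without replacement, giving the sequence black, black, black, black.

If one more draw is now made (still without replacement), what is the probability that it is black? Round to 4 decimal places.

0.6250

Compute the likelihood of the observed sequence for each case: P(data | r = 1) = (6/7)(5/6)(4/5)(3/4) = 3/7; P(data | r = 3) = (4/7)(3/6)(2/5)(1/4) = 1/35; P(data | r = 4) = (3/7)(2/6)(1/5)(0/4) = 0; P(data | r = 6) = (1/7)(0/6) = 0.
Weighting by the prior gives 1/4 · 3/7 = 3/28, 1/4 · 1/35 = 1/140, 1/4 · 0 = 0, 1/4 · 0 = 0; with total 4/35.
The posterior is then P(r = 1 | data) = 15/16, P(r = 3 | data) = 1/16, P(r = 4 | data) = 0, P(r = 6 | data) = 0.
So P(black next | data) = Σ P(black next | H) P(H | data) = (2/3)(15/16) + (0)(1/16) = 5/8.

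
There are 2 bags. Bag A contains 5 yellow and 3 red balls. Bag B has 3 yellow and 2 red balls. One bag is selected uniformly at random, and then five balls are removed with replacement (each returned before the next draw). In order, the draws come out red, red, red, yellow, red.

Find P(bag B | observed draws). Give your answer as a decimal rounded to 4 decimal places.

0.5541

For each hypothesis, P(data | H) works out to: P(data | bag A) = (3/8)(3/8)(3/8)(5/8)(3/8) = 0.01236; P(data | bag B) = (2/5)(2/5)(2/5)(3/5)(2/5) = 0.01536.
The prior-weighted likelihoods are 1/2 · 0.01236 = 0.0061798, 1/2 · 0.01536 = 0.00768; these sum to 0.01386.
So P(bag B | data) = (0.00768) / (0.01386) = 0.55412.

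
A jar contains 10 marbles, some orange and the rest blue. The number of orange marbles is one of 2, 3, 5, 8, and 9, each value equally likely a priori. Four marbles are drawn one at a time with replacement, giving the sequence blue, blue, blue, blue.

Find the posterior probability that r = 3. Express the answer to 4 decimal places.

0.3363

Under each hypothesis, the probability of the observed sequence is: P(data | r = 2) = (8/10)(8/10)(8/10)(8/10) = 0.4096; P(data | r = 3) = (7/10)(7/10)(7/10)(7/10) = 0.2401; P(data | r = 5) = (5/10)(5/10)(5/10)(5/10) = 0.0625; P(data | r = 8) = (2/10)(2/10)(2/10)(2/10) = 0.0016; P(data | r = 9) = (1/10)(1/10)(1/10)(1/10) = 0.0001.
Weighting by the prior gives 1/5 · 0.4096 = 0.08192, 1/5 · 0.2401 = 0.04802, 1/5 · 0.0625 = 0.0125, 1/5 · 0.0016 = 0.00032, 1/5 · 0.0001 = 2e-05; these sum to 0.14278.
Therefore the posterior P(r = 3 | data) = (0.04802) / (0.14278) = 0.33632.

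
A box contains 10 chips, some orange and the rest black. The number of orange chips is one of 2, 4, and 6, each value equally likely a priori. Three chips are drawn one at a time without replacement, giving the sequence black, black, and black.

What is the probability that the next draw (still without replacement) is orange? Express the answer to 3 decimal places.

0.386

For each hypothesis, P(data | H) works out to: P(data | r = 2) = (8/10)(7/9)(6/8) = 7/15; P(data | r = 4) = (6/10)(5/9)(4/8) = 1/6; P(data | r = 6) = (4/10)(3/9)(2/8) = 1/30.
Multiplying each by its prior: 1/3 · 7/15 = 7/45, 1/3 · 1/6 = 1/18, 1/3 · 1/30 = 1/90; these sum to 2/9.
Dividing through by the total gives posterior P(r = 2 | data) = 7/10, P(r = 4 | data) = 1/4, P(r = 6 | data) = 1/20.
Averaging over the posterior, P(orange next | data) = (2/7)(7/10) + (4/7)(1/4) + (6/7)(1/20) = 27/70.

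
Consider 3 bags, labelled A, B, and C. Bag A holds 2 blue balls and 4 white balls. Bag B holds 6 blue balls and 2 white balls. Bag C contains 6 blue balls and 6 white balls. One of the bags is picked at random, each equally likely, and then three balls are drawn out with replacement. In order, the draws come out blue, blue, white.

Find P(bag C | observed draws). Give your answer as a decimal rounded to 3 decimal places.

For each hypothesis, P(data | H) works out to: P(data | bag A) = (2/6)(2/6)(4/6) = 0.074074; P(data | bag B) = (6/8)(6/8)(2/8) = 0.14062; P(data | bag C) = (6/12)(6/12)(6/12) = 0.125.
Multiplying each by its prior: 1/3 · 0.074074 = 0.024691, 1/3 · 0.14062 = 0.046875, 1/3 · 0.125 = 0.041667; these sum to 0.11323.
Therefore the posterior P(bag C | data) = (0.041667) / (0.11323) = 0.36797.

0.368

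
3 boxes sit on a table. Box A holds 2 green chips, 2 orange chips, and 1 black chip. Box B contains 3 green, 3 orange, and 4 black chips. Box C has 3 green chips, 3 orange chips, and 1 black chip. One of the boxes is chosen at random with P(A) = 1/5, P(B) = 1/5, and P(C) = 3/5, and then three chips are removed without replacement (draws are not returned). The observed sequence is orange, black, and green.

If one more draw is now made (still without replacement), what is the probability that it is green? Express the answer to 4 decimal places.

Compute the likelihood of the observed sequence for each case: P(data | box A) = (2/5)(1/4)(2/3) = 0.066667; P(data | box B) = (3/10)(4/9)(3/8) = 0.05; P(data | box C) = (3/7)(1/6)(3/5) = 0.042857.
Weighting by the prior gives 1/5 · 0.066667 = 0.013333, 1/5 · 0.05 = 0.01, 3/5 · 0.042857 = 0.025714; these sum to 0.049048.
Normalising, the posterior is P(box A | data) = 0.27184, P(box B | data) = 0.20388, P(box C | data) = 0.52427.
So P(green next | data) = Σ P(green next | H) P(H | data) = (1/2)(0.27184) + (2/7)(0.20388) + (1/2)(0.52427) = 0.45631.

0.4563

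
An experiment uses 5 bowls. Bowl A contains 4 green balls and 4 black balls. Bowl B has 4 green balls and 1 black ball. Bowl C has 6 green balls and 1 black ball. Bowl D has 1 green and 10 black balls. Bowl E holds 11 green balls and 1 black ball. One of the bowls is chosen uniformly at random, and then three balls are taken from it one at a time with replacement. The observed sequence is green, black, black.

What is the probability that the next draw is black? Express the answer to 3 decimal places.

0.548

For each hypothesis, P(data | H) works out to: P(data | bowl A) = (4/8)(4/8)(4/8) = 0.125; P(data | bowl B) = (4/5)(1/5)(1/5) = 0.032; P(data | bowl C) = (6/7)(1/7)(1/7) = 0.017493; P(data | bowl D) = (1/11)(10/11)(10/11) = 0.075131; P(data | bowl E) = (11/12)(1/12)(1/12) = 0.0063657.
The prior-weighted likelihoods are 1/5 · 0.125 = 0.025, 1/5 · 0.032 = 0.0064, 1/5 · 0.017493 = 0.0034985, 1/5 · 0.075131 = 0.015026, 1/5 · 0.0063657 = 0.0012731; these sum to 0.051198.
Dividing through by the total gives posterior P(bowl A | data) = 0.4883, P(bowl B | data) = 0.125, P(bowl C | data) = 0.068334, P(bowl D | data) = 0.29349, P(bowl E | data) = 0.024867.
So P(black next | data) = Σ P(black next | H) P(H | data) = (1/2)(0.4883) + (1/5)(0.125) + (1/7)(0.068334) + (10/11)(0.29349) + (1/12)(0.024867) = 0.5478.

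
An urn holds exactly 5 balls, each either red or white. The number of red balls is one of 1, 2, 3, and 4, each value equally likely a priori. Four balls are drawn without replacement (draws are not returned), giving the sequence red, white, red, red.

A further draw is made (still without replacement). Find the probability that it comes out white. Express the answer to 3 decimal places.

For each hypothesis, P(data | H) works out to: P(data | r = 1) = (1/5)(4/4)(0/3) = 0; P(data | r = 2) = (2/5)(3/4)(1/3)(0/2) = 0; P(data | r = 3) = (3/5)(2/4)(2/3)(1/2) = 1/10; P(data | r = 4) = (4/5)(1/4)(3/3)(2/2) = 1/5.
The prior-weighted likelihoods are 1/4 · 0 = 0, 1/4 · 0 = 0, 1/4 · 1/10 = 1/40, 1/4 · 1/5 = 1/20; these sum to 3/40.
The posterior is then P(r = 1 | data) = 0, P(r = 2 | data) = 0, P(r = 3 | data) = 1/3, P(r = 4 | data) = 2/3.
So P(white next | data) = Σ P(white next | H) P(H | data) = (1)(1/3) + (0)(2/3) = 1/3.

0.333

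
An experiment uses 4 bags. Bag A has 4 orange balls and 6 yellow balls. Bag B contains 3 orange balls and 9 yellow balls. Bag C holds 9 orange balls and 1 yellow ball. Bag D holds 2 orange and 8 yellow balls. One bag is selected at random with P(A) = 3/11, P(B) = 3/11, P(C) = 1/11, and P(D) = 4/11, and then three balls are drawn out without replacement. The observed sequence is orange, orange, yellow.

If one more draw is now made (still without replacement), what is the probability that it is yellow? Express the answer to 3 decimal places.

0.674

Under each hypothesis, the probability of the observed sequence is: P(data | bag A) = (4/10)(3/9)(6/8) = 0.1; P(data | bag B) = (3/12)(2/11)(9/10) = 0.040909; P(data | bag C) = (9/10)(8/9)(1/8) = 0.1; P(data | bag D) = (2/10)(1/9)(8/8) = 0.022222.
Weighting by the prior gives 3/11 · 0.1 = 0.027273, 3/11 · 0.040909 = 0.011157, 1/11 · 0.1 = 0.0090909, 4/11 · 0.022222 = 0.0080808; with total 0.055601.
Normalising, the posterior is P(bag A | data) = 0.4905, P(bag B | data) = 0.20066, P(bag C | data) = 0.1635, P(bag D | data) = 0.14533.
So P(yellow next | data) = Σ P(yellow next | H) P(H | data) = (5/7)(0.4905) + (8/9)(0.20066) + (0)(0.1635) + (1)(0.14533) = 0.67406.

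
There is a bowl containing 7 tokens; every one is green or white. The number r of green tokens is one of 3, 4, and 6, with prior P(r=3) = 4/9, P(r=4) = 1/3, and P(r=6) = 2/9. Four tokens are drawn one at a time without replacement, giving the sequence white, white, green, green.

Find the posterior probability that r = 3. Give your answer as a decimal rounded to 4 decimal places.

Compute the likelihood of the observed sequence for each case: P(data | r = 3) = (4/7)(3/6)(3/5)(2/4) = 3/35; P(data | r = 4) = (3/7)(2/6)(4/5)(3/4) = 3/35; P(data | r = 6) = (1/7)(0/6) = 0.
Multiplying each by its prior: 4/9 · 3/35 = 4/105, 1/3 · 3/35 = 1/35, 2/9 · 0 = 0; summing to 1/15.
Therefore the posterior P(r = 3 | data) = (4/105) / (1/15) = 4/7.

0.5714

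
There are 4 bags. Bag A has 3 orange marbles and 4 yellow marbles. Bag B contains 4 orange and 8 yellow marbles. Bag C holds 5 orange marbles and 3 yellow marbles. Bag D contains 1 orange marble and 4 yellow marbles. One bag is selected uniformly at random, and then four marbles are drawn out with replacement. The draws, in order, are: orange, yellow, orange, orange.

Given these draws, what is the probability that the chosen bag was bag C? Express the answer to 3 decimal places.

0.546

For each hypothesis, P(data | H) works out to: P(data | bag A) = (3/7)(4/7)(3/7)(3/7) = 0.044981; P(data | bag B) = (4/12)(8/12)(4/12)(4/12) = 0.024691; P(data | bag C) = (5/8)(3/8)(5/8)(5/8) = 0.091553; P(data | bag D) = (1/5)(4/5)(1/5)(1/5) = 0.0064.
Multiplying each by its prior: 1/4 · 0.044981 = 0.011245, 1/4 · 0.024691 = 0.0061728, 1/4 · 0.091553 = 0.022888, 1/4 · 0.0064 = 0.0016; with total 0.041906.
Therefore the posterior P(bag C | data) = (0.022888) / (0.041906) = 0.54617.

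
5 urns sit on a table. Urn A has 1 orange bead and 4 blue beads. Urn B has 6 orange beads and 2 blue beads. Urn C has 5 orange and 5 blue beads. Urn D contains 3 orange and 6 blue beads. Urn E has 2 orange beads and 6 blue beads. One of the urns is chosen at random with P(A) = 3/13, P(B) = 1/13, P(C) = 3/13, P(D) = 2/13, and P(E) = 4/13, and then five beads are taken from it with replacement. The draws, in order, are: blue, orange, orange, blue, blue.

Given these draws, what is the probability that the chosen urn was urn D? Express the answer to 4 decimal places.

0.1964

For each hypothesis, P(data | H) works out to: P(data | urn A) = (4/5)(1/5)(1/5)(4/5)(4/5) = 0.02048; P(data | urn B) = (2/8)(6/8)(6/8)(2/8)(2/8) = 0.0087891; P(data | urn C) = (5/10)(5/10)(5/10)(5/10)(5/10) = 0.03125; P(data | urn D) = (6/9)(3/9)(3/9)(6/9)(6/9) = 0.032922; P(data | urn E) = (6/8)(2/8)(2/8)(6/8)(6/8) = 0.026367.
Weighting by the prior gives 3/13 · 0.02048 = 0.0047262, 1/13 · 0.0087891 = 0.00067608, 3/13 · 0.03125 = 0.0072115, 2/13 · 0.032922 = 0.0050649, 4/13 · 0.026367 = 0.008113; summing to 0.025792.
So P(urn D | data) = (0.0050649) / (0.025792) = 0.19638.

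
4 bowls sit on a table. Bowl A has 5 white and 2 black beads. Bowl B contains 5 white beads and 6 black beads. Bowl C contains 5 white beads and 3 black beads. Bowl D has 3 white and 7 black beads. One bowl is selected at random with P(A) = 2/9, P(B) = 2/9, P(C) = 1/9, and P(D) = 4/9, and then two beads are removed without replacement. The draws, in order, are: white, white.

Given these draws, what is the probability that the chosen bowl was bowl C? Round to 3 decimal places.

Compute the likelihood of the observed sequence for each case: P(data | bowl A) = (5/7)(4/6) = 0.47619; P(data | bowl B) = (5/11)(4/10) = 0.18182; P(data | bowl C) = (5/8)(4/7) = 0.35714; P(data | bowl D) = (3/10)(2/9) = 0.066667.
Multiplying each by its prior: 2/9 · 0.47619 = 0.10582, 2/9 · 0.18182 = 0.040404, 1/9 · 0.35714 = 0.039683, 4/9 · 0.066667 = 0.02963; with total 0.21554.
Therefore the posterior P(bowl C | data) = (0.039683) / (0.21554) = 0.18411.

0.184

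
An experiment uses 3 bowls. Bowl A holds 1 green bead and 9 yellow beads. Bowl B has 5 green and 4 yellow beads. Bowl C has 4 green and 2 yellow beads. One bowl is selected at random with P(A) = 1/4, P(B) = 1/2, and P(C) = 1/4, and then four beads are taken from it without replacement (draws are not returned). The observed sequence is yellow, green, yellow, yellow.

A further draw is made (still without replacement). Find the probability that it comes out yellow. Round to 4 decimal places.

0.6460

For each hypothesis, P(data | H) works out to: P(data | bowl A) = (9/10)(1/9)(8/8)(7/7) = 0.1; P(data | bowl B) = (4/9)(5/8)(3/7)(2/6) = 0.039683; P(data | bowl C) = (2/6)(4/5)(1/4)(0/3) = 0.
The prior-weighted likelihoods are 1/4 · 0.1 = 0.025, 1/2 · 0.039683 = 0.019841, 1/4 · 0 = 0; these sum to 0.044841.
The posterior is then P(bowl A | data) = 0.55752, P(bowl B | data) = 0.44248, P(bowl C | data) = 0.
The predictive probability is P(yellow next | data) = (1)(0.55752) + (1/5)(0.44248) = 0.64602.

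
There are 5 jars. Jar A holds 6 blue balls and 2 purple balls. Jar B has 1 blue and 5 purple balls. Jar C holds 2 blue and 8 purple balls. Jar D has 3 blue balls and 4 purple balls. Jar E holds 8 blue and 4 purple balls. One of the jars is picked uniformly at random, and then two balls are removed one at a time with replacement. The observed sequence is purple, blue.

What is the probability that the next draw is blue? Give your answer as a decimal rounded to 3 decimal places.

0.471

Compute the likelihood of the observed sequence for each case: P(data | jar A) = (2/8)(6/8) = 0.1875; P(data | jar B) = (5/6)(1/6) = 0.13889; P(data | jar C) = (8/10)(2/10) = 0.16; P(data | jar D) = (4/7)(3/7) = 0.2449; P(data | jar E) = (4/12)(8/12) = 0.22222.
The prior-weighted likelihoods are 1/5 · 0.1875 = 0.0375, 1/5 · 0.13889 = 0.027778, 1/5 · 0.16 = 0.032, 1/5 · 0.2449 = 0.04898, 1/5 · 0.22222 = 0.044444; with total 0.1907.
Normalising, the posterior is P(jar A | data) = 0.19664, P(jar B | data) = 0.14566, P(jar C | data) = 0.1678, P(jar D | data) = 0.25684, P(jar E | data) = 0.23306.
So P(blue next | data) = Σ P(blue next | H) P(H | data) = (3/4)(0.19664) + (1/6)(0.14566) + (1/5)(0.1678) + (3/7)(0.25684) + (2/3)(0.23306) = 0.47076.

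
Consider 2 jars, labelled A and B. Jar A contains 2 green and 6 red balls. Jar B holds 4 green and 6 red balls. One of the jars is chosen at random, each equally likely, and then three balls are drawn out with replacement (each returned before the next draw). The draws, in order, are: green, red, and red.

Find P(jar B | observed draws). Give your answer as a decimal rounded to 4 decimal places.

0.5059

For each hypothesis, P(data | H) works out to: P(data | jar A) = (2/8)(6/8)(6/8) = 0.14062; P(data | jar B) = (4/10)(6/10)(6/10) = 0.144.
Multiplying each by its prior: 1/2 · 0.14062 = 0.070312, 1/2 · 0.144 = 0.072; with total 0.14231.
Therefore the posterior P(jar B | data) = (0.072) / (0.14231) = 0.50593.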